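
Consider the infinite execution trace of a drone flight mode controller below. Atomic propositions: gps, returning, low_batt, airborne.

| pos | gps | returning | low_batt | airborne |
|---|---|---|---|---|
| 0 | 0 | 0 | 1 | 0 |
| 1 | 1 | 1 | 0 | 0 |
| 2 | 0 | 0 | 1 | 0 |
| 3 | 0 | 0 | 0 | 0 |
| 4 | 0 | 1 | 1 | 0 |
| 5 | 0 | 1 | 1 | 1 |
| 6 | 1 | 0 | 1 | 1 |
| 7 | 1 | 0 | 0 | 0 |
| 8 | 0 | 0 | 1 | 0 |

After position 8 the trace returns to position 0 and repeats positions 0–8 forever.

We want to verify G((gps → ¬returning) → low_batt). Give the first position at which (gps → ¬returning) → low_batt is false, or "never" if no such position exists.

3

Check (gps → ¬returning) → low_batt at each position in order: 0 ✓, 1 ✓, 2 ✓.
At position 3 the labels are {}, so (gps → ¬returning) → low_batt is false there. This is the first violation.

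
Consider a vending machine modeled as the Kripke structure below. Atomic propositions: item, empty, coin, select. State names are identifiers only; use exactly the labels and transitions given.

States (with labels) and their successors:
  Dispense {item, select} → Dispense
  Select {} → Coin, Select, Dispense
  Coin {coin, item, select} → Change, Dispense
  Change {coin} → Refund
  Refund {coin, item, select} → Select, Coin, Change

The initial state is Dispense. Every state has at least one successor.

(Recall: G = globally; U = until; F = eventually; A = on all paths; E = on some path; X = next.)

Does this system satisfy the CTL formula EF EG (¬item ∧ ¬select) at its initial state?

Violated

States satisfying EG (¬item ∧ ¬select): {Select}.
States satisfying EF EG (¬item ∧ ¬select): {Select, Coin, Change, Refund}.
No suitable path/successor from Dispense witnesses the formula.
Dispense ∉ Sat(EF EG (¬item ∧ ¬select)).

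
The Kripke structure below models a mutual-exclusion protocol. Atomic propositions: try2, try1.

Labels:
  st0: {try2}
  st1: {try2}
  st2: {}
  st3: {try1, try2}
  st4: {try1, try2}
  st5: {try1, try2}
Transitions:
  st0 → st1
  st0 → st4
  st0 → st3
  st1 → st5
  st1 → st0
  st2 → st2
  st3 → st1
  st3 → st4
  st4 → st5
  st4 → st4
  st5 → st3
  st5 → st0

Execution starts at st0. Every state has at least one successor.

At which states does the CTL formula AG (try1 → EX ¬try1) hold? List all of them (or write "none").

States satisfying try1 → EX ¬try1: {st0, st1, st2, st3, st5}.
States satisfying AG (try1 → EX ¬try1): {st2}.

{st2}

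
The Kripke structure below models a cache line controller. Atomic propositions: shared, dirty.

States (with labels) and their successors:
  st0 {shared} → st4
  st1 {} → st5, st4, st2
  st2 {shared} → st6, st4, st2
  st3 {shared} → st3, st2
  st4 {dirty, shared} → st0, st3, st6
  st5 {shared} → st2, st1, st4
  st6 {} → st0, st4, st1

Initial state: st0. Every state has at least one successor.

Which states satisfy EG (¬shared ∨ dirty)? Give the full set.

States satisfying ¬shared ∨ dirty: {st1, st4, st6}.
States satisfying EG (¬shared ∨ dirty): {st1, st4, st6}.

{st1, st4, st6}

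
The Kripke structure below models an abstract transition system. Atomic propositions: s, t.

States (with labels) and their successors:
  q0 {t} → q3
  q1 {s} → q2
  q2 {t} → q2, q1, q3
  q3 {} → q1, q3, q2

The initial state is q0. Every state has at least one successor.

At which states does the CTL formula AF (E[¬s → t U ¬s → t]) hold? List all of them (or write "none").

States satisfying E[¬s → t U ¬s → t]: {q0, q1, q2}.
States satisfying AF (E[¬s → t U ¬s → t]): {q0, q1, q2}.

{q0, q1, q2}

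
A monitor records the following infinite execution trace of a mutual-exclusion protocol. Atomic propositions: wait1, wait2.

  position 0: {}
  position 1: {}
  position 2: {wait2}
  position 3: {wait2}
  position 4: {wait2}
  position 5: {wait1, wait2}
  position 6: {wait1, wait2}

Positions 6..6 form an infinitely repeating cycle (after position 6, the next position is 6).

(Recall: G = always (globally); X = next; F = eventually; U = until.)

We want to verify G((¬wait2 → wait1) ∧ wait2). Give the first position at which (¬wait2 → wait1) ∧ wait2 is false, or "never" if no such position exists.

0

At position 0 the labels are {}, so (¬wait2 → wait1) ∧ wait2 is false there. This is the first violation.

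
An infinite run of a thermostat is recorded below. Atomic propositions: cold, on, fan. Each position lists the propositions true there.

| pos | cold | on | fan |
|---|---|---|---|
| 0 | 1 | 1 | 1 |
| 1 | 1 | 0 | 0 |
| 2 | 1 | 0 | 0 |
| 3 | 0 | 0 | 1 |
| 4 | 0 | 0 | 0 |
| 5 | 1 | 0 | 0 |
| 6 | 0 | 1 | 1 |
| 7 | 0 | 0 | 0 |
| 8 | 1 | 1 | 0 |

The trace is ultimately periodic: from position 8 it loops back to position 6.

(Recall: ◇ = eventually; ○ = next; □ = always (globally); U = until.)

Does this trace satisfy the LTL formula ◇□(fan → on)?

□(fan → on) holds at position 4, which is reachable from 0, so ◇□(fan → on) holds.

Yes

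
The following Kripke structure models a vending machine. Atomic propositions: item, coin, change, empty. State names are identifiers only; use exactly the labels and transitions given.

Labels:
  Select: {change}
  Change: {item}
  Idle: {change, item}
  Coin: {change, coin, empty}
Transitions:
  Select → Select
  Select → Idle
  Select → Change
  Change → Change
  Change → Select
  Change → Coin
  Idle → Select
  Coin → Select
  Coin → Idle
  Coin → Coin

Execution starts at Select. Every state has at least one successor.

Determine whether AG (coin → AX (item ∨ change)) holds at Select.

Holds

States satisfying coin → AX (item ∨ change): {Select, Change, Idle, Coin}.
States satisfying AG (coin → AX (item ∨ change)): {Select, Change, Idle, Coin}.
Every state reachable from Select satisfies coin → AX (item ∨ change).
Select ∈ Sat(AG (coin → AX (item ∨ change))).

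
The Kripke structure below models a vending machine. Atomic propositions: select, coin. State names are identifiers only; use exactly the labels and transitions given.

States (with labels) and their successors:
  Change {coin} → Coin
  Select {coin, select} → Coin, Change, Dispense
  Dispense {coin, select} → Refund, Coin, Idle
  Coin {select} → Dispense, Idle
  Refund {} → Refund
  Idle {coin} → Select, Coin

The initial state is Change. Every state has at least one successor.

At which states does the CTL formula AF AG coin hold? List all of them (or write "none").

none

States satisfying AG coin: ∅.
States satisfying AF AG coin: ∅.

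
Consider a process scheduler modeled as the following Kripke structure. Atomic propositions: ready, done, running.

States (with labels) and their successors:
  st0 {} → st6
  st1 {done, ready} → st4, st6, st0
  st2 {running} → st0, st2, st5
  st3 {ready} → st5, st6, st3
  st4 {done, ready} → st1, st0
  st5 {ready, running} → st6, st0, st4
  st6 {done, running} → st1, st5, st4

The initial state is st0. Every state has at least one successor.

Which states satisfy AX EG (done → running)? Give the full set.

States satisfying EG (done → running): {st0, st2, st3, st5, st6}.
States satisfying AX EG (done → running): {st0, st2, st3}.

{st0, st2, st3}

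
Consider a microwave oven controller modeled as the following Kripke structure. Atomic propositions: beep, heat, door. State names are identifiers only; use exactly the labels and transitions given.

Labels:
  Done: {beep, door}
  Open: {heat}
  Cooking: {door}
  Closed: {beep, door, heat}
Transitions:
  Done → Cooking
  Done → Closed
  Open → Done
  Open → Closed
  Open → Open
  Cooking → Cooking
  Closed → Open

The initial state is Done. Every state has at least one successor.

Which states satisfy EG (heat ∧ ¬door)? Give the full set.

States satisfying heat ∧ ¬door: {Open}.
States satisfying EG (heat ∧ ¬door): {Open}.

{Open}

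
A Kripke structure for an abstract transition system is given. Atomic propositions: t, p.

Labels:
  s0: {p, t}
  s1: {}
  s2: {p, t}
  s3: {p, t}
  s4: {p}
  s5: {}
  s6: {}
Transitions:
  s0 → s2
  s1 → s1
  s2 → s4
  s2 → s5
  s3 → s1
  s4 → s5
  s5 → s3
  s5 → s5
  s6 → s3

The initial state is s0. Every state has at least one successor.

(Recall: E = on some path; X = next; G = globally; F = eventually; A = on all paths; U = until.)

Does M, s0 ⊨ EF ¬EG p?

States satisfying ¬EG p: {s0, s1, s2, s3, s4, s5, s6}.
States satisfying EF ¬EG p: {s0, s1, s2, s3, s4, s5, s6}.
Some path from s0 reaches a state where ¬EG p holds.
s0 ∈ Sat(EF ¬EG p).

Holds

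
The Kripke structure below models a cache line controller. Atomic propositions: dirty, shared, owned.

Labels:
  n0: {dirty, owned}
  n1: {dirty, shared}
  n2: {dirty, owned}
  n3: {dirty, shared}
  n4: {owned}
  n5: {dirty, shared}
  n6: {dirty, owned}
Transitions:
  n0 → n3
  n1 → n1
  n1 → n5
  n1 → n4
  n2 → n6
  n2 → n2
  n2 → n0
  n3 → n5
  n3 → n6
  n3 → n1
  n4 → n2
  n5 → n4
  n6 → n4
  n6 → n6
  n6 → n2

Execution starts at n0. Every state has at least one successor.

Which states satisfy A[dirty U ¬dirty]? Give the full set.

States satisfying dirty: {n0, n1, n2, n3, n5, n6}.
States satisfying ¬dirty: {n4}.
States satisfying A[dirty U ¬dirty]: {n4, n5}.

{n4, n5}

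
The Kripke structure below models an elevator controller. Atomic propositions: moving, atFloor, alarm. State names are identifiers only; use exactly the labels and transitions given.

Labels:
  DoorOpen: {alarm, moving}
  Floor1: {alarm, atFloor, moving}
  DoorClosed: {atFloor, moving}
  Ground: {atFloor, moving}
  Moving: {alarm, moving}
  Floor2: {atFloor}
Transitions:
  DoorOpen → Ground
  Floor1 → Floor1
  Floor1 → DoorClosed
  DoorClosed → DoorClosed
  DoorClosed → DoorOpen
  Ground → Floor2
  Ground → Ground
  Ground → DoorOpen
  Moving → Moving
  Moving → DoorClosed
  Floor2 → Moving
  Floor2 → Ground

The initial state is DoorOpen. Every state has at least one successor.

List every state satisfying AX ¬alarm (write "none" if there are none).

{DoorOpen}

States satisfying ¬alarm: {DoorClosed, Ground, Floor2}.
States satisfying AX ¬alarm: {DoorOpen}.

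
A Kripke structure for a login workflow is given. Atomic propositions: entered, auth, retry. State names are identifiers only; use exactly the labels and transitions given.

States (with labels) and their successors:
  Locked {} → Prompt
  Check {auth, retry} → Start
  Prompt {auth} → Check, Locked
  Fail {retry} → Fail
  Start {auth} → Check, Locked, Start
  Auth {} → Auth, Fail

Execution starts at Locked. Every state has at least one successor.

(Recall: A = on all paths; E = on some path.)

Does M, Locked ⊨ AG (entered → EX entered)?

Yes

States satisfying entered → EX entered: {Locked, Check, Prompt, Fail, Start, Auth}.
States satisfying AG (entered → EX entered): {Locked, Check, Prompt, Fail, Start, Auth}.
Every state reachable from Locked satisfies entered → EX entered.
Locked ∈ Sat(AG (entered → EX entered)).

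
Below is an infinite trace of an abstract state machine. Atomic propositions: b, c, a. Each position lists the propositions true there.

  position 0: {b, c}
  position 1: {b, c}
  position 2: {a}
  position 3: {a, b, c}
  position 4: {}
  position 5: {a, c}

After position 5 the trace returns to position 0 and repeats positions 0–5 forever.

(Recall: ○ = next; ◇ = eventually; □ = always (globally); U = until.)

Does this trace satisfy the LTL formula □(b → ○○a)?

b → ○○a holds at every position 0..5, and those are all positions ever visited, so □(b → ○○a) holds.
Positions where b holds: 0, 1, 3.
Check ○○a at each: 0→ok, 1→ok, 3→ok.

Yes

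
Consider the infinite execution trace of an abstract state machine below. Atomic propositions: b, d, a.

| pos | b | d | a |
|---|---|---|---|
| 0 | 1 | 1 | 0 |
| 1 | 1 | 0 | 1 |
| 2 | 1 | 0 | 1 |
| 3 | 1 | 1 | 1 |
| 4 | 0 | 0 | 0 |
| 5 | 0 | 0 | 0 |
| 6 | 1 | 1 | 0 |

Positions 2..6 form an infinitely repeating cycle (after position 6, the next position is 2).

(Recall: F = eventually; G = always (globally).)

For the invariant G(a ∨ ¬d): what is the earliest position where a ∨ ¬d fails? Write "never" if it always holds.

At position 0 the labels are {b, d}, so a ∨ ¬d is false there. This is the first violation.

0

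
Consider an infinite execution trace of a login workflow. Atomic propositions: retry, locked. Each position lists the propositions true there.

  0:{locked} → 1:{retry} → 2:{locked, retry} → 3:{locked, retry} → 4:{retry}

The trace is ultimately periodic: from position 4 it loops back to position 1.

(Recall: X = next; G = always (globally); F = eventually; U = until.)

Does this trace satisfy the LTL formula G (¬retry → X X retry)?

¬retry → X X retry holds at every position 0..4, and those are all positions ever visited, so G (¬retry → X X retry) holds.
Positions where ¬retry holds: 0.
Check X X retry at each: 0→ok.

Holds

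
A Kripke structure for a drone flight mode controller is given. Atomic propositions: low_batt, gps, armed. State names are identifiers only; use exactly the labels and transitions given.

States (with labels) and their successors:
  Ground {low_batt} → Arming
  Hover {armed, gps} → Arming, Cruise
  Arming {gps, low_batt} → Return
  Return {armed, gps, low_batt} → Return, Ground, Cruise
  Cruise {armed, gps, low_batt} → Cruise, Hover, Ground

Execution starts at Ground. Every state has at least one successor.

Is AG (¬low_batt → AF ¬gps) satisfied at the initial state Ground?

States satisfying ¬low_batt → AF ¬gps: {Ground, Arming, Return, Cruise}.
States satisfying AG (¬low_batt → AF ¬gps): ∅.
Hover is reachable from Ground and violates ¬low_batt → AF ¬gps, so AG fails at Ground.
Ground ∉ Sat(AG (¬low_batt → AF ¬gps)).

Does not hold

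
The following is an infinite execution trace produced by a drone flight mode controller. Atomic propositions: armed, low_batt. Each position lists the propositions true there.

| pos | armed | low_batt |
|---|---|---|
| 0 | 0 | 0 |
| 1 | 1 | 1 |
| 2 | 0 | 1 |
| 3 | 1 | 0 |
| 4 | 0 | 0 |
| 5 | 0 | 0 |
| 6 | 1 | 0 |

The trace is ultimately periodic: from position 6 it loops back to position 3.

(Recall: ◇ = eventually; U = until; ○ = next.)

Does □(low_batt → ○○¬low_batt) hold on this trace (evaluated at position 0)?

Yes

low_batt → ○○¬low_batt holds at every position 0..6, and those are all positions ever visited, so □(low_batt → ○○¬low_batt) holds.
Positions where low_batt holds: 1, 2.
Check ○○¬low_batt at each: 1→ok, 2→ok.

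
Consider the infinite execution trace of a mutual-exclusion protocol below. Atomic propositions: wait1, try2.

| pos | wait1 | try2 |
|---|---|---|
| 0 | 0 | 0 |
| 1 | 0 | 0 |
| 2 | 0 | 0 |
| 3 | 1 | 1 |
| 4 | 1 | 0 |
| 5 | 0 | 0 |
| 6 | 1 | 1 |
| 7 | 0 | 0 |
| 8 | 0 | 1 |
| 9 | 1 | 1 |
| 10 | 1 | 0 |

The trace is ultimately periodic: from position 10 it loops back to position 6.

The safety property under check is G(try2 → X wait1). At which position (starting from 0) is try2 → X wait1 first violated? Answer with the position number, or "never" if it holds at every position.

6

Check try2 → X wait1 at each position in order: 0 ✓, 1 ✓, 2 ✓, 3 ✓, 4 ✓, 5 ✓.
At position 6 the labels are {try2, wait1} and the next position 7 has {}, so try2 → X wait1 is false there. This is the first violation.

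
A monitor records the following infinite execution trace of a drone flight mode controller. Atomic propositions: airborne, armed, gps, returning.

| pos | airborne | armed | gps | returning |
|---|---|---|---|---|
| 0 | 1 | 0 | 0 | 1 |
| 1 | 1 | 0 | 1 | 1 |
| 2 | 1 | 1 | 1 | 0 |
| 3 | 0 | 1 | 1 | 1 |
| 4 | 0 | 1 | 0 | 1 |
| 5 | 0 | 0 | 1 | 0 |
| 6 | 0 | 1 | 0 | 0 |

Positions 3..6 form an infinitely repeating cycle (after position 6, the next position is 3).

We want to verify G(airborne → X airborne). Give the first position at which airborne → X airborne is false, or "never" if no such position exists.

2

Check airborne → X airborne at each position in order: 0 ✓, 1 ✓.
At position 2 the labels are {airborne, armed, gps} and the next position 3 has {armed, gps, returning}, so airborne → X airborne is false there. This is the first violation.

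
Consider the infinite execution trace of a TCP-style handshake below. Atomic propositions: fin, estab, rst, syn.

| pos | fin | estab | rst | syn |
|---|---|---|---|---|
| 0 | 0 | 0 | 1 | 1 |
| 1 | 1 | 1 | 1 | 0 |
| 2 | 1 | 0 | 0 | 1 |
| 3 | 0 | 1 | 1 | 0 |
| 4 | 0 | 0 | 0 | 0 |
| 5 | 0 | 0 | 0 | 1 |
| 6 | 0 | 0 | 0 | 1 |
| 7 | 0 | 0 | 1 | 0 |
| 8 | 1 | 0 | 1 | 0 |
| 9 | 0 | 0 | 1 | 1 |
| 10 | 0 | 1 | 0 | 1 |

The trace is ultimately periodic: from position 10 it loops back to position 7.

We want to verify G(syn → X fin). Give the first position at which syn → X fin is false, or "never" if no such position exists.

2

Check syn → X fin at each position in order: 0 ✓, 1 ✓.
At position 2 the labels are {fin, syn} and the next position 3 has {estab, rst}, so syn → X fin is false there. This is the first violation.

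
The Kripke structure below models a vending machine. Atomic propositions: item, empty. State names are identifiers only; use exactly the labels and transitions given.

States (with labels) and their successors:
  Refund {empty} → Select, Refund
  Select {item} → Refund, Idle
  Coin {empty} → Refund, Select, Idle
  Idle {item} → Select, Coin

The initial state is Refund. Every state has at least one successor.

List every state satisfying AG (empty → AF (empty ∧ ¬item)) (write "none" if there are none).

{Refund, Select, Coin, Idle}

States satisfying empty → AF (empty ∧ ¬item): {Refund, Select, Coin, Idle}.
States satisfying AG (empty → AF (empty ∧ ¬item)): {Refund, Select, Coin, Idle}.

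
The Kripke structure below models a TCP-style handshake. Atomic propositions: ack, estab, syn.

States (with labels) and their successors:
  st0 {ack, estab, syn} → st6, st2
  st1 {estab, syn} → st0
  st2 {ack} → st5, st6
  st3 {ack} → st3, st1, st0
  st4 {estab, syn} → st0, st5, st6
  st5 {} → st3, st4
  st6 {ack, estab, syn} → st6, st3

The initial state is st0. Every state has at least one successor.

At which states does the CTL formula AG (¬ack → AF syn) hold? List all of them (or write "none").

none

States satisfying ¬ack → AF syn: {st0, st1, st2, st3, st4, st6}.
States satisfying AG (¬ack → AF syn): ∅.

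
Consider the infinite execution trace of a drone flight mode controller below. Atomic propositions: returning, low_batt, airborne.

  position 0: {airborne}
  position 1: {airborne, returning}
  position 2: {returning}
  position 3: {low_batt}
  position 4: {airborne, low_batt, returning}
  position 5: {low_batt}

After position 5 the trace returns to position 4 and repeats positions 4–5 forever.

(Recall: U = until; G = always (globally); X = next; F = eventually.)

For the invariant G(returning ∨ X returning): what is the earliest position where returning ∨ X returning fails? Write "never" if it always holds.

never

returning ∨ X returning holds at every position 0..5, and those are all the positions the trace ever visits, so the invariant G(returning ∨ X returning) is never violated.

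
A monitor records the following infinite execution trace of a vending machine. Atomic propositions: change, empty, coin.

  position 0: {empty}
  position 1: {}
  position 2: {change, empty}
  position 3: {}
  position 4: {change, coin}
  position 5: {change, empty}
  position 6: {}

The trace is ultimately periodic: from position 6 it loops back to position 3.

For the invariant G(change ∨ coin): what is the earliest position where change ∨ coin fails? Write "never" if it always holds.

0

At position 0 the labels are {empty}, so change ∨ coin is false there. This is the first violation.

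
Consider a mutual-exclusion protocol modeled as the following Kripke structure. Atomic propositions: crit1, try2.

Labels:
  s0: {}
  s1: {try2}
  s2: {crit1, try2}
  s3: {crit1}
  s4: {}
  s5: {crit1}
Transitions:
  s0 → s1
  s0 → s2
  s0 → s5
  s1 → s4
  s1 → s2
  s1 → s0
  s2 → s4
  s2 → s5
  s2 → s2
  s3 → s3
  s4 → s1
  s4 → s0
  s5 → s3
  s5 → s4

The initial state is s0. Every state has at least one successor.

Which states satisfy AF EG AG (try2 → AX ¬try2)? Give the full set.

States satisfying EG AG (try2 → AX ¬try2): {s3}.
States satisfying AF EG AG (try2 → AX ¬try2): {s3}.

{s3}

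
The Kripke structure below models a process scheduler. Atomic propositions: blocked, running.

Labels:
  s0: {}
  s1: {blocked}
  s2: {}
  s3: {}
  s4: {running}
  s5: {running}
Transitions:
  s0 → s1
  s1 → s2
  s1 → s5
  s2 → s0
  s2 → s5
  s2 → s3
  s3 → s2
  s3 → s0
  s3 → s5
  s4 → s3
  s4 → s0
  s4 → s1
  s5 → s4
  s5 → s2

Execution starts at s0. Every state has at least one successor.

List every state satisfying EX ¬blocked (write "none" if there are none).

States satisfying ¬blocked: {s0, s2, s3, s4, s5}.
States satisfying EX ¬blocked: {s1, s2, s3, s4, s5}.

{s1, s2, s3, s4, s5}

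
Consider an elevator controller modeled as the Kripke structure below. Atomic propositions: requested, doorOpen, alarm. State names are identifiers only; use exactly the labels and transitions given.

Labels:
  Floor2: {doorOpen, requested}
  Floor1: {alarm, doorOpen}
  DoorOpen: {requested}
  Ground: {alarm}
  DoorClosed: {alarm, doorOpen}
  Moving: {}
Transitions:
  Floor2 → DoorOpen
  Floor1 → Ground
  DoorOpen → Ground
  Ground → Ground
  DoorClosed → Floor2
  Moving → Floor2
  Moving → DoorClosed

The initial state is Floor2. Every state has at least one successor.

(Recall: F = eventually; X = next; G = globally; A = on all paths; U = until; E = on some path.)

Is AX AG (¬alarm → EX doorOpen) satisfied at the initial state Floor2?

States satisfying AG (¬alarm → EX doorOpen): {Floor1, Ground}.
States satisfying AX AG (¬alarm → EX doorOpen): {Floor1, DoorOpen, Ground}.
Floor2 ∉ Sat(AX AG (¬alarm → EX doorOpen)).

Does not hold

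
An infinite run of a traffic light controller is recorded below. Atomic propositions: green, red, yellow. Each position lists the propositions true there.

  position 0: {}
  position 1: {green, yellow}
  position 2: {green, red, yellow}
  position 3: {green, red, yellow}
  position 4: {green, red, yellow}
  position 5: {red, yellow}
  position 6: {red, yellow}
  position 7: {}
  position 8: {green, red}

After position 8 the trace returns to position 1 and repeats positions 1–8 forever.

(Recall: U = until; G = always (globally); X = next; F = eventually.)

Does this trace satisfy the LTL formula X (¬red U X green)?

Holds

The position after 0 is 1; ¬red U X green is true there.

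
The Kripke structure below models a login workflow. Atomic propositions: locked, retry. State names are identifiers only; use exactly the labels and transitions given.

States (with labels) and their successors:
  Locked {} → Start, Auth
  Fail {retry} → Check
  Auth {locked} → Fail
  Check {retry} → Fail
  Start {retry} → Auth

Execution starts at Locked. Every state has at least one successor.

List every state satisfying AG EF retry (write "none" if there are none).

{Locked, Fail, Auth, Check, Start}

States satisfying EF retry: {Locked, Fail, Auth, Check, Start}.
States satisfying AG EF retry: {Locked, Fail, Auth, Check, Start}.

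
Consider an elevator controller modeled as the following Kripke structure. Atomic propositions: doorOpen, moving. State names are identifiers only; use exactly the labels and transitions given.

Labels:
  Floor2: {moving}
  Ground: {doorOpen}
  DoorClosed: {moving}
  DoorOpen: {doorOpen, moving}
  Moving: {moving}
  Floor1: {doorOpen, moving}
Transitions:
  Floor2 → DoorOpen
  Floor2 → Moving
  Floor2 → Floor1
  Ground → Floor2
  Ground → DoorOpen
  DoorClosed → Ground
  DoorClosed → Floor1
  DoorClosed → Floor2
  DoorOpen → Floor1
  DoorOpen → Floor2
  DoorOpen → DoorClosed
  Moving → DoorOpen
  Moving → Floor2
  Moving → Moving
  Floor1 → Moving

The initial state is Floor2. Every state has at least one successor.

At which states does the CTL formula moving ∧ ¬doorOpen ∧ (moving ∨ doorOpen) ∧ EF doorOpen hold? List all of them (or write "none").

States satisfying ¬doorOpen: {Floor2, DoorClosed, Moving}.
States satisfying moving ∧ ¬doorOpen: {Floor2, DoorClosed, Moving}.
States satisfying moving ∨ doorOpen: {Floor2, Ground, DoorClosed, DoorOpen, Moving, Floor1}.
States satisfying moving ∧ ¬doorOpen ∧ (moving ∨ doorOpen): {Floor2, DoorClosed, Moving}.
States satisfying doorOpen: {Ground, DoorOpen, Floor1}.
States satisfying EF doorOpen: {Floor2, Ground, DoorClosed, DoorOpen, Moving, Floor1}.
States satisfying moving ∧ ¬doorOpen ∧ (moving ∨ doorOpen) ∧ EF doorOpen: {Floor2, DoorClosed, Moving}.

{Floor2, DoorClosed, Moving}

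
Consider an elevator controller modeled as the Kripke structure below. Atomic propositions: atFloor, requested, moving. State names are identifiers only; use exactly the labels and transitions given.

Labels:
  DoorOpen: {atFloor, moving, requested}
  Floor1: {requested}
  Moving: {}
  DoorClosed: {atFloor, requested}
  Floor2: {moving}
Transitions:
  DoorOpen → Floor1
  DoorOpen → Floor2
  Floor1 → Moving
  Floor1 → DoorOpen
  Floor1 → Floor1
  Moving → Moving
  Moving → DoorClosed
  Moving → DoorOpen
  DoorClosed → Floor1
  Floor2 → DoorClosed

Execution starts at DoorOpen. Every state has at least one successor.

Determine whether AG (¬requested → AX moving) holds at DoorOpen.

States satisfying ¬requested → AX moving: {DoorOpen, Floor1, DoorClosed}.
States satisfying AG (¬requested → AX moving): ∅.
Floor2 is reachable from DoorOpen and violates ¬requested → AX moving, so AG fails at DoorOpen.
DoorOpen ∉ Sat(AG (¬requested → AX moving)).

Does not hold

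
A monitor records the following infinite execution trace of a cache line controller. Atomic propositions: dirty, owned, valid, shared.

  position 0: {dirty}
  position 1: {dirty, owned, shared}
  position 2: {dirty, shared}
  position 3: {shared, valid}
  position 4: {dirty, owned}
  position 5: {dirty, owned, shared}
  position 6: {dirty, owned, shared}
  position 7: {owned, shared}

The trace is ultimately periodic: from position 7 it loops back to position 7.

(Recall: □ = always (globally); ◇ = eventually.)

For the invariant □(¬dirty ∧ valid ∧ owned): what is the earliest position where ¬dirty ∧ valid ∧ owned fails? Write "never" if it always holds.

0

At position 0 the labels are {dirty}, so ¬dirty ∧ valid ∧ owned is false there. This is the first violation.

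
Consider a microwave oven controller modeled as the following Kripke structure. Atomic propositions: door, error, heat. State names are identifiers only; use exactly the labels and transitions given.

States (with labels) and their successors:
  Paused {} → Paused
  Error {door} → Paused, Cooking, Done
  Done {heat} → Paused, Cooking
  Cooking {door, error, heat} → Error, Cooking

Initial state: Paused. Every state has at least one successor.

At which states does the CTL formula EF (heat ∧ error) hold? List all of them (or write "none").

States satisfying heat ∧ error: {Cooking}.
States satisfying EF (heat ∧ error): {Error, Done, Cooking}.

{Error, Done, Cooking}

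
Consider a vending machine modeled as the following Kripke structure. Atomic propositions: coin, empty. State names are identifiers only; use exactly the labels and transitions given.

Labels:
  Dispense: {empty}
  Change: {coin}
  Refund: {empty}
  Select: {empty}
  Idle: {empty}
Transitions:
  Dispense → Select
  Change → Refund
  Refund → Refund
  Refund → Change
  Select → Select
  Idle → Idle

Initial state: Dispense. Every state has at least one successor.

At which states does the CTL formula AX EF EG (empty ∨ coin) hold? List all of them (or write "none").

{Dispense, Change, Refund, Select, Idle}

States satisfying EF EG (empty ∨ coin): {Dispense, Change, Refund, Select, Idle}.
States satisfying AX EF EG (empty ∨ coin): {Dispense, Change, Refund, Select, Idle}.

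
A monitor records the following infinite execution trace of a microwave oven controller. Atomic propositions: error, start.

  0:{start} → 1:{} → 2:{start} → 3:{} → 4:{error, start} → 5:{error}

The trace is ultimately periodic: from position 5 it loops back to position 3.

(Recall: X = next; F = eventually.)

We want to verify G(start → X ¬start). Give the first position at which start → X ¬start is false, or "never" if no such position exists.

never

start → X ¬start holds at every position 0..5, and those are all the positions the trace ever visits, so the invariant G(start → X ¬start) is never violated.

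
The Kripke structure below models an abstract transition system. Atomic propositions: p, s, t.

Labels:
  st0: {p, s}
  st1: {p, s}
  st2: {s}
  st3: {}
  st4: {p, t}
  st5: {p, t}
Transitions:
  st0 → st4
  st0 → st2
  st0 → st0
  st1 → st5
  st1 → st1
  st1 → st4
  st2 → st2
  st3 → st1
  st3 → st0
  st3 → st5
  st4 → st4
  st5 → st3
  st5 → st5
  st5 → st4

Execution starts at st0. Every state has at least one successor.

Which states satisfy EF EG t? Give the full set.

{st0, st1, st3, st4, st5}

States satisfying EG t: {st4, st5}.
States satisfying EF EG t: {st0, st1, st3, st4, st5}.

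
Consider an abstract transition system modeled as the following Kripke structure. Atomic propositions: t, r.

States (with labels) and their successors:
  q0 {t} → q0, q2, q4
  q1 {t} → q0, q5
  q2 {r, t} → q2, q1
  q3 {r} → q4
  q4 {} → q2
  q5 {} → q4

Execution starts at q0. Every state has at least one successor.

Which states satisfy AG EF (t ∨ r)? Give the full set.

States satisfying EF (t ∨ r): {q0, q1, q2, q3, q4, q5}.
States satisfying AG EF (t ∨ r): {q0, q1, q2, q3, q4, q5}.

{q0, q1, q2, q3, q4, q5}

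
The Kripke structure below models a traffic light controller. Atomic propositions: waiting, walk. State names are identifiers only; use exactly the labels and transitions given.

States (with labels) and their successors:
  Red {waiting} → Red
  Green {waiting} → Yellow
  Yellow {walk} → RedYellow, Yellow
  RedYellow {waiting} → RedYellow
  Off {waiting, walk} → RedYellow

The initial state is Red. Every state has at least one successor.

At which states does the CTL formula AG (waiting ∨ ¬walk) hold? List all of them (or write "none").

States satisfying waiting ∨ ¬walk: {Red, Green, RedYellow, Off}.
States satisfying AG (waiting ∨ ¬walk): {Red, RedYellow, Off}.

{Red, RedYellow, Off}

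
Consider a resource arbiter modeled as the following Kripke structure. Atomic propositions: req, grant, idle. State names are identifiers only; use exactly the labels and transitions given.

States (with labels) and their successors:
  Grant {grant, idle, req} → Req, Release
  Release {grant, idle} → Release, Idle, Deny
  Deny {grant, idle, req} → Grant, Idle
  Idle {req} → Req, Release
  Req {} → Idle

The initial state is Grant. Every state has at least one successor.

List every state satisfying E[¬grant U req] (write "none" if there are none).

States satisfying ¬grant: {Idle, Req}.
States satisfying req: {Grant, Deny, Idle}.
States satisfying E[¬grant U req]: {Grant, Deny, Idle, Req}.

{Grant, Deny, Idle, Req}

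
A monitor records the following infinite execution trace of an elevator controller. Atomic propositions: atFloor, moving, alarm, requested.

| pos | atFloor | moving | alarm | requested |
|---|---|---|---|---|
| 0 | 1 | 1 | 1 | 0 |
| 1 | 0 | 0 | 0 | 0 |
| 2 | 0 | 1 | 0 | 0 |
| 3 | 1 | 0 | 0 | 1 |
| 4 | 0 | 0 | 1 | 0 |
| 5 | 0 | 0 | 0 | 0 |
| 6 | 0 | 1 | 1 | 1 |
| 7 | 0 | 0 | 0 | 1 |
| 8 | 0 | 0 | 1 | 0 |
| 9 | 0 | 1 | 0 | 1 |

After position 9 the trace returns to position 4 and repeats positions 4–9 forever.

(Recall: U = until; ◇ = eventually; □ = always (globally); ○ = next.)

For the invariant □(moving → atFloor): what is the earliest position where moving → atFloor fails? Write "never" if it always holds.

Check moving → atFloor at each position in order: 0 ✓, 1 ✓.
At position 2 the labels are {moving}, so moving → atFloor is false there. This is the first violation.

2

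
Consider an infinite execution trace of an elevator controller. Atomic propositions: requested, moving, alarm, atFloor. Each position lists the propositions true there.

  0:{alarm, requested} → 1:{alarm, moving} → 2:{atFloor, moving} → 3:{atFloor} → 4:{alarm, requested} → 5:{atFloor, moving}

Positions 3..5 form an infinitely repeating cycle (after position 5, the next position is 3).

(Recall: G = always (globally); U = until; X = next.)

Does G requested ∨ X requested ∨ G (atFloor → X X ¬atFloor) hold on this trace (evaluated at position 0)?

atFloor → X X ¬atFloor must hold at every position from 0 onward. It fails at position 3, so G (atFloor → X X ¬atFloor) is false.
Positions where atFloor holds: 2, 3, 5.
Check X X ¬atFloor at each: 2→ok, 3→fails, 5→ok.
At position 0: G requested ∨ X requested is false; G (atFloor → X X ¬atFloor) is false; so G requested ∨ X requested ∨ G (atFloor → X X ¬atFloor) is false.

Does not hold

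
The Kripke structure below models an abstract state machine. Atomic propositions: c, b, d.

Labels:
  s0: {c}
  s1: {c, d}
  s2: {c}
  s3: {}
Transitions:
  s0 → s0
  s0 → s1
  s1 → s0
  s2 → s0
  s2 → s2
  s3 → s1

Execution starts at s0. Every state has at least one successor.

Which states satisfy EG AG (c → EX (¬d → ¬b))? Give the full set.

{s0, s1, s2, s3}

States satisfying AG (c → EX (¬d → ¬b)): {s0, s1, s2, s3}.
States satisfying EG AG (c → EX (¬d → ¬b)): {s0, s1, s2, s3}.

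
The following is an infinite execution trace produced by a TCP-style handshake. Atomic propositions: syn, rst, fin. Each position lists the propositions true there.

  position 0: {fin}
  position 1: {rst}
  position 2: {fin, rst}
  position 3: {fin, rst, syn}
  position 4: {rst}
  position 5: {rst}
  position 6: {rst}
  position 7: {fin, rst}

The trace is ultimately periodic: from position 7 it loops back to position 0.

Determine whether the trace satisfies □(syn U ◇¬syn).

syn U ◇¬syn holds at every position 0..7, and those are all positions ever visited, so □(syn U ◇¬syn) holds.

Holds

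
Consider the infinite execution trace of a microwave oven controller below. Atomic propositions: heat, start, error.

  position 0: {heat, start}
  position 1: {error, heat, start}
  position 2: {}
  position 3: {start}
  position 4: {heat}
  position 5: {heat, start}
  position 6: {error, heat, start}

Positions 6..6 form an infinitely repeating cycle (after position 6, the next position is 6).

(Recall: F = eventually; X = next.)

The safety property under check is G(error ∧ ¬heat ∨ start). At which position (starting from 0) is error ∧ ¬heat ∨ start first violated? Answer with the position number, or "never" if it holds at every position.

2

Check error ∧ ¬heat ∨ start at each position in order: 0 ✓, 1 ✓.
At position 2 the labels are {}, so error ∧ ¬heat ∨ start is false there. This is the first violation.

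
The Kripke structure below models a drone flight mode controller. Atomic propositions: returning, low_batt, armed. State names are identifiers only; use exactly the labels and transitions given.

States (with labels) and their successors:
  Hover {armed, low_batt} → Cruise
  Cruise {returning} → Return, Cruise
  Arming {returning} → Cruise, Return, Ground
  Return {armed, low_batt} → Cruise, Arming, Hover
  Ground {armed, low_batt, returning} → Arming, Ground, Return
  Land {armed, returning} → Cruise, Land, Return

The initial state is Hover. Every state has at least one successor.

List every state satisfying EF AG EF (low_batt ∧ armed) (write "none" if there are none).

{Hover, Cruise, Arming, Return, Ground, Land}

States satisfying AG EF (low_batt ∧ armed): {Hover, Cruise, Arming, Return, Ground, Land}.
States satisfying EF AG EF (low_batt ∧ armed): {Hover, Cruise, Arming, Return, Ground, Land}.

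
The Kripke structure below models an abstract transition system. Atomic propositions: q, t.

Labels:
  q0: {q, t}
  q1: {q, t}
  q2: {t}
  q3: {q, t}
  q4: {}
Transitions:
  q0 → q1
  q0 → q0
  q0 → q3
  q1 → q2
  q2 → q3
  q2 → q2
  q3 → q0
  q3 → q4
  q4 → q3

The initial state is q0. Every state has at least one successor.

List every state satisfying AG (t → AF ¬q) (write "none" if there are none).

none

States satisfying t → AF ¬q: {q1, q2, q4}.
States satisfying AG (t → AF ¬q): ∅.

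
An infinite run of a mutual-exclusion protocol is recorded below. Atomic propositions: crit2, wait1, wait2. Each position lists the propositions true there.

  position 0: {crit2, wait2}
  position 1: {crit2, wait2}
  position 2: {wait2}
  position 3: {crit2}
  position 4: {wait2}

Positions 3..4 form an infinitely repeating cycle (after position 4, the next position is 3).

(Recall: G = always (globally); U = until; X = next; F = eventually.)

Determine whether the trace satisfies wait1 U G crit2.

Walking from position 0: at position 0, G crit2 has not yet held and wait1 fails, so wait1 U G crit2 is false.

No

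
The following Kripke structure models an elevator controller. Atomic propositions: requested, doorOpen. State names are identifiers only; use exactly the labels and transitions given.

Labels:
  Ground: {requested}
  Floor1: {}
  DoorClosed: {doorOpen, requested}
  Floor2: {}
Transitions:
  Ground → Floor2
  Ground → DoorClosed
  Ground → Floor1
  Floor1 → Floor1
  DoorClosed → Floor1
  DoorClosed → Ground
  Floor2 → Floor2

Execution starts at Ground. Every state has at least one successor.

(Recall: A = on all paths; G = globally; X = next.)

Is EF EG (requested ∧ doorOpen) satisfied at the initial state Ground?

States satisfying EG (requested ∧ doorOpen): ∅.
States satisfying EF EG (requested ∧ doorOpen): ∅.
No suitable path/successor from Ground witnesses the formula.
Ground ∉ Sat(EF EG (requested ∧ doorOpen)).

No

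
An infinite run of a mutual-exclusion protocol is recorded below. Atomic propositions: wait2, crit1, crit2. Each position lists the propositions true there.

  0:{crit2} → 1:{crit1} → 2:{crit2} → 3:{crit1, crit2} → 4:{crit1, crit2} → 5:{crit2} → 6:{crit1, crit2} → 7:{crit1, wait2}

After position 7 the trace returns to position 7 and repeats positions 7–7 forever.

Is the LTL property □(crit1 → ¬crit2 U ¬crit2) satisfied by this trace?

crit1 → ¬crit2 U ¬crit2 must hold at every position from 0 onward. It fails at position 3, so □(crit1 → ¬crit2 U ¬crit2) is false.
Positions where crit1 holds: 1, 3, 4, 6, 7.
Check ¬crit2 U ¬crit2 at each: 1→ok, 3→fails, 4→fails, 6→fails, 7→ok.

Violated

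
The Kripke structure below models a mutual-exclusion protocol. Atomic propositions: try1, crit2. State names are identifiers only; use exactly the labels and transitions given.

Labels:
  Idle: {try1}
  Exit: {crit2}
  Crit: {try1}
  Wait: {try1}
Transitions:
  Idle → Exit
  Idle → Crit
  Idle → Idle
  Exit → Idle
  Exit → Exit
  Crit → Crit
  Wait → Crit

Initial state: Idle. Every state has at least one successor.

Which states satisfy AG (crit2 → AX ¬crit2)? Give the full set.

States satisfying crit2 → AX ¬crit2: {Idle, Crit, Wait}.
States satisfying AG (crit2 → AX ¬crit2): {Crit, Wait}.

{Crit, Wait}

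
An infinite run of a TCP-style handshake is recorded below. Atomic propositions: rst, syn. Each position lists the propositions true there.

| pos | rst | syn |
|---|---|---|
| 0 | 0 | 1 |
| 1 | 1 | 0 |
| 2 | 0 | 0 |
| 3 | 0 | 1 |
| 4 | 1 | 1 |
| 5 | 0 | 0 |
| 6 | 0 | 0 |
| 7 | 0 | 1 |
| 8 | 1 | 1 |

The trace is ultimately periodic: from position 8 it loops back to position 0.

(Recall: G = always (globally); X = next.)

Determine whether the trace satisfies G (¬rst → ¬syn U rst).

¬rst → ¬syn U rst must hold at every position from 0 onward. It fails at position 0, so G (¬rst → ¬syn U rst) is false.
Positions where ¬rst holds: 0, 2, 3, 5, 6, 7.
Check ¬syn U rst at each: 0→fails, 2→fails, 3→fails, 5→fails, 6→fails, 7→fails.

Violated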